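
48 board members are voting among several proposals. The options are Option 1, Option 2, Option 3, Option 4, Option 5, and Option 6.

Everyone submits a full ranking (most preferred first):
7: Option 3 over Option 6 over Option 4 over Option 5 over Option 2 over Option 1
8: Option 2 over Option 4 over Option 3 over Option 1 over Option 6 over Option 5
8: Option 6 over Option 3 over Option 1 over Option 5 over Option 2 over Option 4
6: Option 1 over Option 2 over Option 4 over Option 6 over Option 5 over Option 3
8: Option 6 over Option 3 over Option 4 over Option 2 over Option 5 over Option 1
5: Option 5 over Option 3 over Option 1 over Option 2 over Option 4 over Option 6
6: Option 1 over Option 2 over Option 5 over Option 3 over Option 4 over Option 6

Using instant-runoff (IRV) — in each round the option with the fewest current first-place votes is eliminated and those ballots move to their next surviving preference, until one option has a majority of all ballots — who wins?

Round 1: Option 1 12, Option 2 8, Option 3 7, Option 4 0, Option 5 5, Option 6 16. Option 4 eliminated.
Round 2: Option 1 12, Option 2 8, Option 3 7, Option 5 5, Option 6 16. Option 5 eliminated.
Round 3: Option 1 12, Option 2 8, Option 3 12, Option 6 16. Option 2 eliminated.
Round 4: Option 1 12, Option 3 20, Option 6 16. Option 1 eliminated.
Round 5: Option 3 26, Option 6 22. Option 3 has a majority (≥25).

Option 3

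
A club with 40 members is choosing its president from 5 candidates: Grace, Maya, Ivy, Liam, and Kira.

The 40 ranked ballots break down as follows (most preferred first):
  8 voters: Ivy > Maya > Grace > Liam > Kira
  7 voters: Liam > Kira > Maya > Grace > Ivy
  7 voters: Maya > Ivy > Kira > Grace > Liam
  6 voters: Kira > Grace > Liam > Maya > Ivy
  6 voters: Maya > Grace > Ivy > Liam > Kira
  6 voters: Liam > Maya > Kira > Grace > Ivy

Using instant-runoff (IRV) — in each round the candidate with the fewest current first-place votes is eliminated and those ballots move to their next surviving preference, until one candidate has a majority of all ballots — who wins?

Round 1: Grace 0, Maya 13, Ivy 8, Liam 13, Kira 6. Grace eliminated.
Round 2: Maya 13, Ivy 8, Liam 13, Kira 6. Kira eliminated.
Round 3: Maya 13, Ivy 8, Liam 19. Ivy eliminated.
Round 4: Maya 21, Liam 19. Maya has a majority (≥21).

Maya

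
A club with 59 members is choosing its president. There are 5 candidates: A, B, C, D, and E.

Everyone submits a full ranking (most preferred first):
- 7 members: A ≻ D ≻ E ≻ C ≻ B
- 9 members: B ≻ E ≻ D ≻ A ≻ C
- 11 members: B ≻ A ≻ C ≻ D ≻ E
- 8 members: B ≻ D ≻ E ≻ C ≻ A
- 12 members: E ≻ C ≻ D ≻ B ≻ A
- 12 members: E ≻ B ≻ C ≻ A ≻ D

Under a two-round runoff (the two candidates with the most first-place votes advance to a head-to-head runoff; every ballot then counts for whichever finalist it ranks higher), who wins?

E

Round 1 first-place votes: A 7, B 28, C 0, D 0, E 24. B and E advance.
Runoff: B is ranked above E on 28 ballots, E above B on 31.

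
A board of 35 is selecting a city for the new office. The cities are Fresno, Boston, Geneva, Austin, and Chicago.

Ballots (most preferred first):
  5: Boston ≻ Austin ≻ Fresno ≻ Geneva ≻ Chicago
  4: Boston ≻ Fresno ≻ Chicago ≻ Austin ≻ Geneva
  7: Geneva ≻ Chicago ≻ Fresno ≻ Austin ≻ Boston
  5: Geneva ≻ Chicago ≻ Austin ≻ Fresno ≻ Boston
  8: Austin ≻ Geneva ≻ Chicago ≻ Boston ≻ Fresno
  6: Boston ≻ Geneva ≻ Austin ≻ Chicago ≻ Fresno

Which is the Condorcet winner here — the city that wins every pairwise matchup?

Geneva vs Fresno: 26–9
Geneva vs Boston: 20–15
Geneva vs Austin: 18–17
Geneva vs Chicago: 31–4
Geneva beats every other city.

Geneva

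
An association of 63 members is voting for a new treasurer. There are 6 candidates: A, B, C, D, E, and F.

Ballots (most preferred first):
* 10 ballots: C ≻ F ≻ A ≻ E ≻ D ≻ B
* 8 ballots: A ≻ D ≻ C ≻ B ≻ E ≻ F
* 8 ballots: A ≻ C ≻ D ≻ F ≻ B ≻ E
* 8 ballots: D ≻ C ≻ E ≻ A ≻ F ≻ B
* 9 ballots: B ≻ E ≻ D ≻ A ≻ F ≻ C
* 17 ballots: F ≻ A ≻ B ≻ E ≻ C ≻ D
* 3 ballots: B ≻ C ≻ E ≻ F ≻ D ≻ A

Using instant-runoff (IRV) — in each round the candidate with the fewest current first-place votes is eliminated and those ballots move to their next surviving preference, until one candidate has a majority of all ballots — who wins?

A

Round 1: A 16, B 12, C 10, D 8, E 0, F 17. E eliminated.
Round 2: A 16, B 12, C 10, D 8, F 17. D eliminated.
Round 3: A 16, B 12, C 18, F 17. B eliminated.
Round 4: A 25, C 21, F 17. F eliminated.
Round 5: A 42, C 21. A has a majority (≥32).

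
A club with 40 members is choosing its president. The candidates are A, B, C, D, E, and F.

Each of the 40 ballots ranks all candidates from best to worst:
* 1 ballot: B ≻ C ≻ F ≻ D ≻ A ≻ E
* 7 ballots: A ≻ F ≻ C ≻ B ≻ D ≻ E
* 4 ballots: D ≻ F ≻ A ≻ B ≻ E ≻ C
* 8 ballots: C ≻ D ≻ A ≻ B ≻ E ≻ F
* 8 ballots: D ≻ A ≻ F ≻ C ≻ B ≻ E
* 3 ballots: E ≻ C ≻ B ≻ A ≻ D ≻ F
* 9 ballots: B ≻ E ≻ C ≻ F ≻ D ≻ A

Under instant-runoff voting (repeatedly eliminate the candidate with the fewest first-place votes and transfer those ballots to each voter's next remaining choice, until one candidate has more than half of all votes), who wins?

Round 1: A 7, B 10, C 8, D 12, E 3, F 0. F eliminated.
Round 2: A 7, B 10, C 8, D 12, E 3. E eliminated.
Round 3: A 7, B 10, C 11, D 12. A eliminated.
Round 4: B 10, C 18, D 12. B eliminated.
Round 5: C 28, D 12. C has a majority (≥21).

C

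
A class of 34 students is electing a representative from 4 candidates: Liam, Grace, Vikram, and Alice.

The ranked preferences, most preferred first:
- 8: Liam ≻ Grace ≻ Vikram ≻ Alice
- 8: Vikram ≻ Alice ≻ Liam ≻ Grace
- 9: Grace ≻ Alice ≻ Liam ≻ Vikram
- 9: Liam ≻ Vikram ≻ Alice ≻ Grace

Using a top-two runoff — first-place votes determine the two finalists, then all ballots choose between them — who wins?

Round 1 first-place votes: Liam 17, Grace 9, Vikram 8, Alice 0. Liam and Grace advance.
Runoff: Liam is ranked above Grace on 25 ballots, Grace above Liam on 9.

Liam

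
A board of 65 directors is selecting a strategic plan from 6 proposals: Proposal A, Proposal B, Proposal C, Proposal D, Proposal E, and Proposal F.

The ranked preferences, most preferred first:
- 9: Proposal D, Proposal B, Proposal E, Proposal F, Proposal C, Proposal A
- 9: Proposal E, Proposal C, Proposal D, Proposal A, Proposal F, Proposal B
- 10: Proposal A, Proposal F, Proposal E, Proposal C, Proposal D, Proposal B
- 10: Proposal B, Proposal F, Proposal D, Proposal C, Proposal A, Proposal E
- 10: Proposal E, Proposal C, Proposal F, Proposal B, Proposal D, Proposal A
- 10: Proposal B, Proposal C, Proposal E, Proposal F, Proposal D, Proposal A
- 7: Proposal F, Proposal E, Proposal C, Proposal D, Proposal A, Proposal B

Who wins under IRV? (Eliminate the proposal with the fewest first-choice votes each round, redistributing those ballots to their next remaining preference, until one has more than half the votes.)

Proposal E

Round 1: Proposal A 10, Proposal B 20, Proposal C 0, Proposal D 9, Proposal E 19, Proposal F 7. Proposal C eliminated.
Round 2: Proposal A 10, Proposal B 20, Proposal D 9, Proposal E 19, Proposal F 7. Proposal F eliminated.
Round 3: Proposal A 10, Proposal B 20, Proposal D 9, Proposal E 26. Proposal D eliminated.
Round 4: Proposal A 10, Proposal B 29, Proposal E 26. Proposal A eliminated.
Round 5: Proposal B 29, Proposal E 36. Proposal E has a majority (≥33).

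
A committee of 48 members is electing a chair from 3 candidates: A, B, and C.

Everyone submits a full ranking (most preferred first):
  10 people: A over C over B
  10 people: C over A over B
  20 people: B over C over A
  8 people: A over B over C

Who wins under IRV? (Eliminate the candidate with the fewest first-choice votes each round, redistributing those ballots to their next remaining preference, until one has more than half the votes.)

A

Round 1: A 18, B 20, C 10. C eliminated.
Round 2: A 28, B 20. A has a majority (≥25).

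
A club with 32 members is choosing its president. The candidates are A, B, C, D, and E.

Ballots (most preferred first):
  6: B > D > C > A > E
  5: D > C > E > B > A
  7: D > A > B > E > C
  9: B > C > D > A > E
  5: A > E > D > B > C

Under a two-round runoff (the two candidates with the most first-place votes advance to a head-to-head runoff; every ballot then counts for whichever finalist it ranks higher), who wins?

Round 1 first-place votes: A 5, B 15, C 0, D 12, E 0. B and D advance.
Runoff: B is ranked above D on 15 ballots, D above B on 17.

D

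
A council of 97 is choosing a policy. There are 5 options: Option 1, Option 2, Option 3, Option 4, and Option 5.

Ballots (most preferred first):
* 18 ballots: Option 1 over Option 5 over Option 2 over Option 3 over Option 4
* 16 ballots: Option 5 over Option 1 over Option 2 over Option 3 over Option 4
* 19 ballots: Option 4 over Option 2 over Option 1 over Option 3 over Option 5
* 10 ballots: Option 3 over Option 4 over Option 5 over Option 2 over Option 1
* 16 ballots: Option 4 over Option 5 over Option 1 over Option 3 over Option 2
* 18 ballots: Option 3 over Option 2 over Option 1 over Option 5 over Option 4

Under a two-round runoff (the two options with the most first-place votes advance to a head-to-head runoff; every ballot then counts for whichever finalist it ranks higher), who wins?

Option 3

Round 1 first-place votes: Option 1 18, Option 2 0, Option 3 28, Option 4 35, Option 5 16. Option 4 and Option 3 advance.
Runoff: Option 4 is ranked above Option 3 on 35 ballots, Option 3 above Option 4 on 62.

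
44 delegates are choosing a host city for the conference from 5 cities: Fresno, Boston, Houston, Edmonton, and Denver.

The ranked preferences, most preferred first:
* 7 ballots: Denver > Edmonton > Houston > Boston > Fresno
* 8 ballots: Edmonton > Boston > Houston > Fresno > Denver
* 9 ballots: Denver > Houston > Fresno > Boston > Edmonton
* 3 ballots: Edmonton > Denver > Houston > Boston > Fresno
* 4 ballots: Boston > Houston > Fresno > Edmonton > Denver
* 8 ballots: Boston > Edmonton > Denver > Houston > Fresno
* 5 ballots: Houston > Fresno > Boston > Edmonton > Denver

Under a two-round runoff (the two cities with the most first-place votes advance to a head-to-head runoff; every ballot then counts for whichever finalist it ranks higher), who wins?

Round 1 first-place votes: Fresno 0, Boston 12, Houston 5, Edmonton 11, Denver 16. Denver and Boston advance.
Runoff: Denver is ranked above Boston on 19 ballots, Boston above Denver on 25.

Boston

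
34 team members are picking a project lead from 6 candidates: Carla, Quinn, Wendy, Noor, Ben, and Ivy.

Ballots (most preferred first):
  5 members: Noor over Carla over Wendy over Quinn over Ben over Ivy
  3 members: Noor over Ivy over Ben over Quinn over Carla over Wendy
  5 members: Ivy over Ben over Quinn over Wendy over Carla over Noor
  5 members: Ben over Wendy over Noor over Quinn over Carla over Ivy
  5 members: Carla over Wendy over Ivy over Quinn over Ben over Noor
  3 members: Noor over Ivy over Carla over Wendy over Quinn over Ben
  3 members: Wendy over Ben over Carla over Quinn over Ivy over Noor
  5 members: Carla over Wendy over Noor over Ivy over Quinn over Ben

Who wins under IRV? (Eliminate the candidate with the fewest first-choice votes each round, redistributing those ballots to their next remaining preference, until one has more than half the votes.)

Round 1: Carla 10, Quinn 0, Wendy 3, Noor 11, Ben 5, Ivy 5. Quinn eliminated.
Round 2: Carla 10, Wendy 3, Noor 11, Ben 5, Ivy 5. Wendy eliminated.
Round 3: Carla 10, Noor 11, Ben 8, Ivy 5. Ivy eliminated.
Round 4: Carla 10, Noor 11, Ben 13. Carla eliminated.
Round 5: Noor 16, Ben 18. Ben has a majority (≥18).

Ben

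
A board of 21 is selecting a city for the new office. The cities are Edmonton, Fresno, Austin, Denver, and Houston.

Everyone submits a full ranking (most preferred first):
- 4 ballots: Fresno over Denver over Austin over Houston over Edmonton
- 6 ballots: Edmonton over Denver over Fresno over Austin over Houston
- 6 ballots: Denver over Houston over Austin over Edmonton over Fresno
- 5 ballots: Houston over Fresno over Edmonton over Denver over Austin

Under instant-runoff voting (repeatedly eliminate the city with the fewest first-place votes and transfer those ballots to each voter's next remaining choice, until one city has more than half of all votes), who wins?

Round 1: Edmonton 6, Fresno 4, Austin 0, Denver 6, Houston 5. Austin eliminated.
Round 2: Edmonton 6, Fresno 4, Denver 6, Houston 5. Fresno eliminated.
Round 3: Edmonton 6, Denver 10, Houston 5. Houston eliminated.
Round 4: Edmonton 11, Denver 10. Edmonton has a majority (≥11).

Edmonton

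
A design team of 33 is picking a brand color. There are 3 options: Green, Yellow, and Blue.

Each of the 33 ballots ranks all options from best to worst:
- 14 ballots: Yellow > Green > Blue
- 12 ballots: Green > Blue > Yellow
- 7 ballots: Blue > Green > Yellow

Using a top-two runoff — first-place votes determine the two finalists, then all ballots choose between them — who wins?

Green

Round 1 first-place votes: Green 12, Yellow 14, Blue 7. Yellow and Green advance.
Runoff: Yellow is ranked above Green on 14 ballots, Green above Yellow on 19.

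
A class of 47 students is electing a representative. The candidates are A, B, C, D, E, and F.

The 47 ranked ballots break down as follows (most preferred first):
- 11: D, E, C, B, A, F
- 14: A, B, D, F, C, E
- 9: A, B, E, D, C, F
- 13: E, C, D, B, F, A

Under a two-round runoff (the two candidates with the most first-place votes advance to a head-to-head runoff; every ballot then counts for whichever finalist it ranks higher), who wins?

E

Round 1 first-place votes: A 23, B 0, C 0, D 11, E 13, F 0. A and E advance.
Runoff: A is ranked above E on 23 ballots, E above A on 24.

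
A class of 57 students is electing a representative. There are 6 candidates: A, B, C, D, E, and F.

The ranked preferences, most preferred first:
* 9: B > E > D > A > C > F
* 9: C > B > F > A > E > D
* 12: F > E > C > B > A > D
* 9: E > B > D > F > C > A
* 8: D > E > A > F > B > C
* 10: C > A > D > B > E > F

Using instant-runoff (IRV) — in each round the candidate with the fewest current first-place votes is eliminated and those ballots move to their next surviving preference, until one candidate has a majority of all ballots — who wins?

Round 1: A 0, B 9, C 19, D 8, E 9, F 12. A eliminated.
Round 2: B 9, C 19, D 8, E 9, F 12. D eliminated.
Round 3: B 9, C 19, E 17, F 12. B eliminated.
Round 4: C 19, E 26, F 12. F eliminated.
Round 5: C 19, E 38. E has a majority (≥29).

E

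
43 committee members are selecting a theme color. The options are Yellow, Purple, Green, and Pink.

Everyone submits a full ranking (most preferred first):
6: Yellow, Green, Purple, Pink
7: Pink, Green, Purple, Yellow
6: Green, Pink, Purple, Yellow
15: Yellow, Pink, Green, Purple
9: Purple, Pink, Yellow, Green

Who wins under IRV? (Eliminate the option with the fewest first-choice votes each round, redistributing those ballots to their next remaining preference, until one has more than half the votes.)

Round 1: Yellow 21, Purple 9, Green 6, Pink 7. Green eliminated.
Round 2: Yellow 21, Purple 9, Pink 13. Purple eliminated.
Round 3: Yellow 21, Pink 22. Pink has a majority (≥22).

Pink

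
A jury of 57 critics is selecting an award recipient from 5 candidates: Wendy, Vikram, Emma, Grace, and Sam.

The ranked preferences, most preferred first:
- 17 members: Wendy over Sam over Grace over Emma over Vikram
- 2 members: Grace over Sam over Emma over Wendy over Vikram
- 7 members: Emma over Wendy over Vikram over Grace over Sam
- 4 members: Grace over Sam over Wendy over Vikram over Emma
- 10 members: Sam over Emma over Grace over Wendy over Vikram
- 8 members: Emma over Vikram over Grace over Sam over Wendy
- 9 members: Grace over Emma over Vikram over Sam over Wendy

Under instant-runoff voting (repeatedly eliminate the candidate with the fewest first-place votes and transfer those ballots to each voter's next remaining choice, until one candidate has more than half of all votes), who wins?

Round 1: Wendy 17, Vikram 0, Emma 15, Grace 15, Sam 10. Vikram eliminated.
Round 2: Wendy 17, Emma 15, Grace 15, Sam 10. Sam eliminated.
Round 3: Wendy 17, Emma 25, Grace 15. Grace eliminated.
Round 4: Wendy 21, Emma 36. Emma has a majority (≥29).

Emma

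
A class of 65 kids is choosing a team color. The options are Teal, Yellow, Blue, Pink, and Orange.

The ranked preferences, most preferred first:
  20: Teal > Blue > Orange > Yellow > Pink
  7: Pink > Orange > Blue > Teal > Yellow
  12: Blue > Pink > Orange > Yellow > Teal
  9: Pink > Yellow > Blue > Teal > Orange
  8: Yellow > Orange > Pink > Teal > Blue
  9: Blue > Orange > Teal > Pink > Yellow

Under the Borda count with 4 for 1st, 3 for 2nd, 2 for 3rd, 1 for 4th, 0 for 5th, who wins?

Blue

Teal: 20×4 + 7×1 + 12×0 + 9×1 + 8×1 + 9×2 = 122
Yellow: 20×1 + 7×0 + 12×1 + 9×3 + 8×4 + 9×0 = 91
Blue: 20×3 + 7×2 + 12×4 + 9×2 + 8×0 + 9×4 = 176
Pink: 20×0 + 7×4 + 12×3 + 9×4 + 8×2 + 9×1 = 125
Orange: 20×2 + 7×3 + 12×2 + 9×0 + 8×3 + 9×3 = 136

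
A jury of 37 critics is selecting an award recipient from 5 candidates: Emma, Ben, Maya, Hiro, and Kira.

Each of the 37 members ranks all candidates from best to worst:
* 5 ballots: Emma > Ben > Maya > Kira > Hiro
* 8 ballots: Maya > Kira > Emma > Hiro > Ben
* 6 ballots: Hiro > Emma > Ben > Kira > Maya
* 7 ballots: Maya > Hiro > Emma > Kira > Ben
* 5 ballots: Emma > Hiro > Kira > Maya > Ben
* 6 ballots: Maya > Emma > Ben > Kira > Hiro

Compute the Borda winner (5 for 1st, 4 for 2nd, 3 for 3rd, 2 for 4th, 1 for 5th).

Emma: 5×5 + 8×3 + 6×4 + 7×3 + 5×5 + 6×4 = 143
Ben: 5×4 + 8×1 + 6×3 + 7×1 + 5×1 + 6×3 = 76
Maya: 5×3 + 8×5 + 6×1 + 7×5 + 5×2 + 6×5 = 136
Hiro: 5×1 + 8×2 + 6×5 + 7×4 + 5×4 + 6×1 = 105
Kira: 5×2 + 8×4 + 6×2 + 7×2 + 5×3 + 6×2 = 95

Emma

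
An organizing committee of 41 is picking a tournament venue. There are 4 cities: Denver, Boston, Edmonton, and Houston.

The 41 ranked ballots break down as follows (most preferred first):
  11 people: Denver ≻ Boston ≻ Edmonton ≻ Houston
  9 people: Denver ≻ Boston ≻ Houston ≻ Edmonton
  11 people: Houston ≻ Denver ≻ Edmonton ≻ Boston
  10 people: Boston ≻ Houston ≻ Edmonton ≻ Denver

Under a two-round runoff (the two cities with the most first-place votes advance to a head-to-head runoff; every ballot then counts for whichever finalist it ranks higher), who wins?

Houston

Round 1 first-place votes: Denver 20, Boston 10, Edmonton 0, Houston 11. Denver and Houston advance.
Runoff: Denver is ranked above Houston on 20 ballots, Houston above Denver on 21.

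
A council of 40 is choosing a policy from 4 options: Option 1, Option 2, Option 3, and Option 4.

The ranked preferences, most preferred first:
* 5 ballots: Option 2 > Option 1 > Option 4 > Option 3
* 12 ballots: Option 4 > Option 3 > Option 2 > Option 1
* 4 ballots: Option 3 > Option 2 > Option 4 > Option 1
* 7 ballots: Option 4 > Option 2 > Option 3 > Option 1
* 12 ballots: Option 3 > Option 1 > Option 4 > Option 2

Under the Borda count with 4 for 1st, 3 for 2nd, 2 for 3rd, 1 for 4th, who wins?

Option 1: 5×3 + 12×1 + 4×1 + 7×1 + 12×3 = 74
Option 2: 5×4 + 12×2 + 4×3 + 7×3 + 12×1 = 89
Option 3: 5×1 + 12×3 + 4×4 + 7×2 + 12×4 = 119
Option 4: 5×2 + 12×4 + 4×2 + 7×4 + 12×2 = 118

Option 3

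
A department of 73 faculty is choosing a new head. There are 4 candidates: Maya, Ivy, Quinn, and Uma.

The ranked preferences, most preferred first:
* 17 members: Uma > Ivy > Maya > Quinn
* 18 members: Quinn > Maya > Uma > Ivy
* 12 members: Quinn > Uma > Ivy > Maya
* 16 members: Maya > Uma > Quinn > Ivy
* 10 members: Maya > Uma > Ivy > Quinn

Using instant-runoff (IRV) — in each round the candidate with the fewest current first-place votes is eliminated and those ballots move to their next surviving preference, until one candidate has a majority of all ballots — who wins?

Maya

Round 1: Maya 26, Ivy 0, Quinn 30, Uma 17. Ivy eliminated.
Round 2: Maya 26, Quinn 30, Uma 17. Uma eliminated.
Round 3: Maya 43, Quinn 30. Maya has a majority (≥37).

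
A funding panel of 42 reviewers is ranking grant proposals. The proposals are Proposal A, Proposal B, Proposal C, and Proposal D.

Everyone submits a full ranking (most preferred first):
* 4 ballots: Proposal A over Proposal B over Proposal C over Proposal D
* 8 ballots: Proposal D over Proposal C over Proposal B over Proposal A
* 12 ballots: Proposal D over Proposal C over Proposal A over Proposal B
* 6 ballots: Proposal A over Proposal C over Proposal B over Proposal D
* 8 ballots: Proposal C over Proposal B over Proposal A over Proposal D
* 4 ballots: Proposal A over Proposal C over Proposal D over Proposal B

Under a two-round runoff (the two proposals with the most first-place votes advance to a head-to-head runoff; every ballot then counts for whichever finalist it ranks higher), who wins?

Round 1 first-place votes: Proposal A 14, Proposal B 0, Proposal C 8, Proposal D 20. Proposal D and Proposal A advance.
Runoff: Proposal D is ranked above Proposal A on 20 ballots, Proposal A above Proposal D on 22.

Proposal A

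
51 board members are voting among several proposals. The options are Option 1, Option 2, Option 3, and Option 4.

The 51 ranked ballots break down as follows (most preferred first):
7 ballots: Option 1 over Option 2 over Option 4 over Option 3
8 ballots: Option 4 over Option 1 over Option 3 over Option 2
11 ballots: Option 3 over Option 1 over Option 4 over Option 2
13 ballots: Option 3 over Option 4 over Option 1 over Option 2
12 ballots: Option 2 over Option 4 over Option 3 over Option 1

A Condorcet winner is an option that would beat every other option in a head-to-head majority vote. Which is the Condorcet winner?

Option 4

Option 4 vs Option 1: 33–18
Option 4 vs Option 2: 32–19
Option 4 vs Option 3: 27–24
Option 4 beats every other option.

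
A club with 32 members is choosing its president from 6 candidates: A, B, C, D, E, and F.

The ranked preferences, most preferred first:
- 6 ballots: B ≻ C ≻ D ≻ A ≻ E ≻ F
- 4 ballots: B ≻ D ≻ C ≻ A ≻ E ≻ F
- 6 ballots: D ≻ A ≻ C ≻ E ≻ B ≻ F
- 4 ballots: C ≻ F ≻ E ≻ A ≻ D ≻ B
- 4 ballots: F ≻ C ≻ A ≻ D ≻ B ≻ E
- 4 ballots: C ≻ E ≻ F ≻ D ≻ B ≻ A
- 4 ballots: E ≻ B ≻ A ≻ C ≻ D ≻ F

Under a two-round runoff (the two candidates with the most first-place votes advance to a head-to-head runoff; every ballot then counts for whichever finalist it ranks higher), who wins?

C

Round 1 first-place votes: A 0, B 10, C 8, D 6, E 4, F 4. B and C advance.
Runoff: B is ranked above C on 14 ballots, C above B on 18.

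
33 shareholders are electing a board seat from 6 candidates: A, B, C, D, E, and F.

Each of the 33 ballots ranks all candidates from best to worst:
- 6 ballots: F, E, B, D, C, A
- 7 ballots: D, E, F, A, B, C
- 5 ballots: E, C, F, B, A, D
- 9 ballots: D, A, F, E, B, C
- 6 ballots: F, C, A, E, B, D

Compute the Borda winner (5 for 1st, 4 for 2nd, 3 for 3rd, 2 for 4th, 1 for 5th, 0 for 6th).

F

A: 6×0 + 7×2 + 5×1 + 9×4 + 6×3 = 73
B: 6×3 + 7×1 + 5×2 + 9×1 + 6×1 = 50
C: 6×1 + 7×0 + 5×4 + 9×0 + 6×4 = 50
D: 6×2 + 7×5 + 5×0 + 9×5 + 6×0 = 92
E: 6×4 + 7×4 + 5×5 + 9×2 + 6×2 = 107
F: 6×5 + 7×3 + 5×3 + 9×3 + 6×5 = 123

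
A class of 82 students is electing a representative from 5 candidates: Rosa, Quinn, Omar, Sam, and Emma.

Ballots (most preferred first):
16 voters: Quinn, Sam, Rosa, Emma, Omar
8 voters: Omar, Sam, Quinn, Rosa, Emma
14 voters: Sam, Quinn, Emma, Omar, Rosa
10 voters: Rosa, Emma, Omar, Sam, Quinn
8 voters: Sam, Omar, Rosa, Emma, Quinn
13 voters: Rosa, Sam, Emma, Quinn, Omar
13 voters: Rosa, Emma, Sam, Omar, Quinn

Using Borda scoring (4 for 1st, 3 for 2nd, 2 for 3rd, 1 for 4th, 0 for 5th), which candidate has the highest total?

Sam

Rosa: 16×2 + 8×1 + 14×0 + 10×4 + 8×2 + 13×4 + 13×4 = 200
Quinn: 16×4 + 8×2 + 14×3 + 10×0 + 8×0 + 13×1 + 13×0 = 135
Omar: 16×0 + 8×4 + 14×1 + 10×2 + 8×3 + 13×0 + 13×1 = 103
Sam: 16×3 + 8×3 + 14×4 + 10×1 + 8×4 + 13×3 + 13×2 = 235
Emma: 16×1 + 8×0 + 14×2 + 10×3 + 8×1 + 13×2 + 13×3 = 147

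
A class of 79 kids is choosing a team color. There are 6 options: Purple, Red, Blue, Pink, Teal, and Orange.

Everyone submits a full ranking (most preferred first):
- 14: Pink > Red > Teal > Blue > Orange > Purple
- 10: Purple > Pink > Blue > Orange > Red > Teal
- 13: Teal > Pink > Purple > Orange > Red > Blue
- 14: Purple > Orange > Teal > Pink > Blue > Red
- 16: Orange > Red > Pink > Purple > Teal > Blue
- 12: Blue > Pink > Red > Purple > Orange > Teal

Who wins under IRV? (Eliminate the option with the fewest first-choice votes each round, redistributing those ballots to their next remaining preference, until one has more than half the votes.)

Pink

Round 1: Purple 24, Red 0, Blue 12, Pink 14, Teal 13, Orange 16. Red eliminated.
Round 2: Purple 24, Blue 12, Pink 14, Teal 13, Orange 16. Blue eliminated.
Round 3: Purple 24, Pink 26, Teal 13, Orange 16. Teal eliminated.
Round 4: Purple 24, Pink 39, Orange 16. Orange eliminated.
Round 5: Purple 24, Pink 55. Pink has a majority (≥40).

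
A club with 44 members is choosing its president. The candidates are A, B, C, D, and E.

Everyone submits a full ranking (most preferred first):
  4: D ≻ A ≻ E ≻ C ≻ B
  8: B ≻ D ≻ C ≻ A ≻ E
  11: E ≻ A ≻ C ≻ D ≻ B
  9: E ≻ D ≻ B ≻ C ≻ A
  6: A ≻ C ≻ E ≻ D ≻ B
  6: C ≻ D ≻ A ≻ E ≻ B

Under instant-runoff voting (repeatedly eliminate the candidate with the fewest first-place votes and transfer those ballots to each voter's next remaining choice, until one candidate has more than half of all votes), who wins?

A

Round 1: A 6, B 8, C 6, D 4, E 20. D eliminated.
Round 2: A 10, B 8, C 6, E 20. C eliminated.
Round 3: A 16, B 8, E 20. B eliminated.
Round 4: A 24, E 20. A has a majority (≥23).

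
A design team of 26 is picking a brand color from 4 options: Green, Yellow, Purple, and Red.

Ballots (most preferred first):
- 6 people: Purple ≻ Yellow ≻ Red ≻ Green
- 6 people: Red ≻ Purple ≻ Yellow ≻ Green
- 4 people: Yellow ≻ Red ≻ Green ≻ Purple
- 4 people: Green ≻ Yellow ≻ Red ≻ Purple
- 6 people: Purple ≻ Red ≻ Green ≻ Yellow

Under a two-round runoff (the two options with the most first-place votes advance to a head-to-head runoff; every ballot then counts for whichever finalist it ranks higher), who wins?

Round 1 first-place votes: Green 4, Yellow 4, Purple 12, Red 6. Purple and Red advance.
Runoff: Purple is ranked above Red on 12 ballots, Red above Purple on 14.

Red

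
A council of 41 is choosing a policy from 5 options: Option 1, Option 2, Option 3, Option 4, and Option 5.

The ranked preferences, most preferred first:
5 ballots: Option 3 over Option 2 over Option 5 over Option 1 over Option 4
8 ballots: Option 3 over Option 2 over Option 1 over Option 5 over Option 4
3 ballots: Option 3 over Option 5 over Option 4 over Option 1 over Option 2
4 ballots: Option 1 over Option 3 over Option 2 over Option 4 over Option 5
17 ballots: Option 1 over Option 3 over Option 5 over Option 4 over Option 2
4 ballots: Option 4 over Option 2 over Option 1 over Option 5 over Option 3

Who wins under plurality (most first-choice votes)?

Option 1

First-place votes: Option 1 21, Option 2 0, Option 3 16, Option 4 4, Option 5 0.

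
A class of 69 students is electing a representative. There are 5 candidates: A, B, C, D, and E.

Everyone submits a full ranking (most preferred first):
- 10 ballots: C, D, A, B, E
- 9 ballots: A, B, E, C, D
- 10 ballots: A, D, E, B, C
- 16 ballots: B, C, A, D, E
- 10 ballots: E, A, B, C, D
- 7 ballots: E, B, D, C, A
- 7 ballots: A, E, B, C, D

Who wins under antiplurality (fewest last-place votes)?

Last-place votes: A 7, B 0, C 10, D 26, E 26.

B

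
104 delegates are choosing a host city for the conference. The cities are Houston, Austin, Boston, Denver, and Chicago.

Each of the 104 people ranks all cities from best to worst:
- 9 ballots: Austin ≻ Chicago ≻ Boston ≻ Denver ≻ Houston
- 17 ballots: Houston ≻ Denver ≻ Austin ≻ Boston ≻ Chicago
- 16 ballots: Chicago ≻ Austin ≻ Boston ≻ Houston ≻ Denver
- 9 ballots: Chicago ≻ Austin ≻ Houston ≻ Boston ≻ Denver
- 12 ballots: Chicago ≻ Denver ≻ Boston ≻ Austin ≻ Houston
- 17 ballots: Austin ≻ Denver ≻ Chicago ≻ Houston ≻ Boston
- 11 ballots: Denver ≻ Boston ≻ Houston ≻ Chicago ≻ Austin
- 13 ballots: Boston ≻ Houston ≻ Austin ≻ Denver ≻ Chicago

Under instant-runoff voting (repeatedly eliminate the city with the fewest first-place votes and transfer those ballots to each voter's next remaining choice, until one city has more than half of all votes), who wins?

Austin

Round 1: Houston 17, Austin 26, Boston 13, Denver 11, Chicago 37. Denver eliminated.
Round 2: Houston 17, Austin 26, Boston 24, Chicago 37. Houston eliminated.
Round 3: Austin 43, Boston 24, Chicago 37. Boston eliminated.
Round 4: Austin 56, Chicago 48. Austin has a majority (≥53).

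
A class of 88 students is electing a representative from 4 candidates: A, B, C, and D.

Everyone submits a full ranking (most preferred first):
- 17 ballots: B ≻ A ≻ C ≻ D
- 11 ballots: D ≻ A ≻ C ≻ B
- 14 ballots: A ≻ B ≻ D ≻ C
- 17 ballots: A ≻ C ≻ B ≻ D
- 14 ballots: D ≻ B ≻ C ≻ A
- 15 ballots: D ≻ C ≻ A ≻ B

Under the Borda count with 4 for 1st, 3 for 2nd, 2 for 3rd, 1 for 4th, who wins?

A

A: 17×3 + 11×3 + 14×4 + 17×4 + 14×1 + 15×2 = 252
B: 17×4 + 11×1 + 14×3 + 17×2 + 14×3 + 15×1 = 212
C: 17×2 + 11×2 + 14×1 + 17×3 + 14×2 + 15×3 = 194
D: 17×1 + 11×4 + 14×2 + 17×1 + 14×4 + 15×4 = 222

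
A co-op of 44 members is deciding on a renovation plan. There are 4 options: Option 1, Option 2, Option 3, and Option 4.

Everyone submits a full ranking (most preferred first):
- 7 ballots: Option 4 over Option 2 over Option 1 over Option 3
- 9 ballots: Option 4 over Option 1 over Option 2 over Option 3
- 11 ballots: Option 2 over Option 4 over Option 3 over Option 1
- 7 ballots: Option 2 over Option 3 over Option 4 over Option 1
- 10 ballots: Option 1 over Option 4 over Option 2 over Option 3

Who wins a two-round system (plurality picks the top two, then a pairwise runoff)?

Round 1 first-place votes: Option 1 10, Option 2 18, Option 3 0, Option 4 16. Option 2 and Option 4 advance.
Runoff: Option 2 is ranked above Option 4 on 18 ballots, Option 4 above Option 2 on 26.

Option 4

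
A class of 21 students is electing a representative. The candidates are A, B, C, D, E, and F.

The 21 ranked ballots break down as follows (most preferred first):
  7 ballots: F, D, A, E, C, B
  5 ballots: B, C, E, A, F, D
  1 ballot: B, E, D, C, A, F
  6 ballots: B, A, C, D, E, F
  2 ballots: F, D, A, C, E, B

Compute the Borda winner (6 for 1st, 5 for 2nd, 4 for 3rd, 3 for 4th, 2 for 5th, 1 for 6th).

A

A: 7×4 + 5×3 + 1×2 + 6×5 + 2×4 = 83
B: 7×1 + 5×6 + 1×6 + 6×6 + 2×1 = 81
C: 7×2 + 5×5 + 1×3 + 6×4 + 2×3 = 72
D: 7×5 + 5×1 + 1×4 + 6×3 + 2×5 = 72
E: 7×3 + 5×4 + 1×5 + 6×2 + 2×2 = 62
F: 7×6 + 5×2 + 1×1 + 6×1 + 2×6 = 71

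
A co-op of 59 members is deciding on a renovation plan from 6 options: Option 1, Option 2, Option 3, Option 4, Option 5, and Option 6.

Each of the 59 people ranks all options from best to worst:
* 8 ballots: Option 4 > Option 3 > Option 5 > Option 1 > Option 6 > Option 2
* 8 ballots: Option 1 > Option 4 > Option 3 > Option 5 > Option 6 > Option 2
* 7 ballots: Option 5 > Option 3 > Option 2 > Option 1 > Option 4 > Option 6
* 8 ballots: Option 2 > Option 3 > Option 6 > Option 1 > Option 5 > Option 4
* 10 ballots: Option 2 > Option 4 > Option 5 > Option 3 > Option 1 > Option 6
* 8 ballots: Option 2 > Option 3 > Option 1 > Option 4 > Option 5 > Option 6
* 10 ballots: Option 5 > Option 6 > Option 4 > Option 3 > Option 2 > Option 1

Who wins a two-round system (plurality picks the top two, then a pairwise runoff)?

Round 1 first-place votes: Option 1 8, Option 2 26, Option 3 0, Option 4 8, Option 5 17, Option 6 0. Option 2 and Option 5 advance.
Runoff: Option 2 is ranked above Option 5 on 26 ballots, Option 5 above Option 2 on 33.

Option 5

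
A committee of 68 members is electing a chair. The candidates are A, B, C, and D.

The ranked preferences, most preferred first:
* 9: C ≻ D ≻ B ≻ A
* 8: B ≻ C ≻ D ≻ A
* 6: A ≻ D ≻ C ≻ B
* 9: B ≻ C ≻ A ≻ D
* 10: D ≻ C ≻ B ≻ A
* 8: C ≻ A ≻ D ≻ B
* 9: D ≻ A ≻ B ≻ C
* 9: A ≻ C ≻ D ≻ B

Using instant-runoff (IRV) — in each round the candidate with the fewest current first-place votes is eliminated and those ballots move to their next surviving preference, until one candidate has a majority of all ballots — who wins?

Round 1: A 15, B 17, C 17, D 19. A eliminated.
Round 2: B 17, C 26, D 25. B eliminated.
Round 3: C 43, D 25. C has a majority (≥35).

C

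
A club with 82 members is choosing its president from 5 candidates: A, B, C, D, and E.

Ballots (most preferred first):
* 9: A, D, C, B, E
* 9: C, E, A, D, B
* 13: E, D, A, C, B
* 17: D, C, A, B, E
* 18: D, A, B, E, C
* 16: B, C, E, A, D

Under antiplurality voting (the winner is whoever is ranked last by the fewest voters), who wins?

Last-place votes: A 0, B 22, C 18, D 16, E 26.

A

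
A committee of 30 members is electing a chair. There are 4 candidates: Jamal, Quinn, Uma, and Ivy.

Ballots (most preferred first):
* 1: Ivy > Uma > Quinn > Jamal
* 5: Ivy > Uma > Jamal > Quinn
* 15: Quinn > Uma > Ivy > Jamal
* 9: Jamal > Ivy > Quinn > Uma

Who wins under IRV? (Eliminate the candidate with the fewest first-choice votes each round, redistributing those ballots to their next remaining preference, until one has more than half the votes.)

Quinn

Round 1: Jamal 9, Quinn 15, Uma 0, Ivy 6. Uma eliminated.
Round 2: Jamal 9, Quinn 15, Ivy 6. Ivy eliminated.
Round 3: Jamal 14, Quinn 16. Quinn has a majority (≥16).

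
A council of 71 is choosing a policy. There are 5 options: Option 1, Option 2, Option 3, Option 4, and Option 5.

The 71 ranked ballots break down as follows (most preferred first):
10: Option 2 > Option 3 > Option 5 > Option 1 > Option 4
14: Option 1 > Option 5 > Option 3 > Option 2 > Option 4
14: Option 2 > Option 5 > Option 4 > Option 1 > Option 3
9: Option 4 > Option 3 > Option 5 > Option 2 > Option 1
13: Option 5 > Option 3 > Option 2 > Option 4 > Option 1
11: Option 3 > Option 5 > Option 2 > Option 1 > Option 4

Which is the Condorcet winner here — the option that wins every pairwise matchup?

Option 5 vs Option 1: 57–14
Option 5 vs Option 2: 47–24
Option 5 vs Option 3: 41–30
Option 5 vs Option 4: 62–9
Option 5 beats every other option.

Option 5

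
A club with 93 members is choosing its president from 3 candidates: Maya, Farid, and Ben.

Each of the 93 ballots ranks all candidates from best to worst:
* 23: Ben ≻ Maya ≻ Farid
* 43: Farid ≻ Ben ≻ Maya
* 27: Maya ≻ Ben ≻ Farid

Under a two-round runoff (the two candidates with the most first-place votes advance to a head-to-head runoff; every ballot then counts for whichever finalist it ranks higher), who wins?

Round 1 first-place votes: Maya 27, Farid 43, Ben 23. Farid and Maya advance.
Runoff: Farid is ranked above Maya on 43 ballots, Maya above Farid on 50.

Maya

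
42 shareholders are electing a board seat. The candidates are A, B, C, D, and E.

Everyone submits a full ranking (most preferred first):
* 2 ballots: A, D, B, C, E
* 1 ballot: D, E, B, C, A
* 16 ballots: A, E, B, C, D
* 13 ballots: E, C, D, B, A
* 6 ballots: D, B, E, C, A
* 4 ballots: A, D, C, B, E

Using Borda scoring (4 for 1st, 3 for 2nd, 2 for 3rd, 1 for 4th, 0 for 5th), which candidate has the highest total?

A: 2×4 + 1×0 + 16×4 + 13×0 + 6×0 + 4×4 = 88
B: 2×2 + 1×2 + 16×2 + 13×1 + 6×3 + 4×1 = 73
C: 2×1 + 1×1 + 16×1 + 13×3 + 6×1 + 4×2 = 72
D: 2×3 + 1×4 + 16×0 + 13×2 + 6×4 + 4×3 = 72
E: 2×0 + 1×3 + 16×3 + 13×4 + 6×2 + 4×0 = 115

E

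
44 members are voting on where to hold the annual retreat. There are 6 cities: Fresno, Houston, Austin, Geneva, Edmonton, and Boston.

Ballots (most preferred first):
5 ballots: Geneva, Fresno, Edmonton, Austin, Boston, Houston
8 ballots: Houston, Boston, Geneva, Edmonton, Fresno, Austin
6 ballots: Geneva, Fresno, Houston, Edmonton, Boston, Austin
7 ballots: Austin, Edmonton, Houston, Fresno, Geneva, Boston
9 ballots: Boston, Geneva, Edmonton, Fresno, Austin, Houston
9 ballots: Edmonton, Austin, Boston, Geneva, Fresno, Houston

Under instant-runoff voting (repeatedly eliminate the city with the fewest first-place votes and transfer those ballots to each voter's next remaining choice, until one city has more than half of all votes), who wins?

Round 1: Fresno 0, Houston 8, Austin 7, Geneva 11, Edmonton 9, Boston 9. Fresno eliminated.
Round 2: Houston 8, Austin 7, Geneva 11, Edmonton 9, Boston 9. Austin eliminated.
Round 3: Houston 8, Geneva 11, Edmonton 16, Boston 9. Houston eliminated.
Round 4: Geneva 11, Edmonton 16, Boston 17. Geneva eliminated.
Round 5: Edmonton 27, Boston 17. Edmonton has a majority (≥23).

Edmonton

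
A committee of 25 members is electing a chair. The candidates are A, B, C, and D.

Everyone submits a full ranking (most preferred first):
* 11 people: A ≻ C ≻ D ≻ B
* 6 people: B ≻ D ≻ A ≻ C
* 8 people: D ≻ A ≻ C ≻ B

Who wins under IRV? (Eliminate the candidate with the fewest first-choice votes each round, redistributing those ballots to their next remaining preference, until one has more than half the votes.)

Round 1: A 11, B 6, C 0, D 8. C eliminated.
Round 2: A 11, B 6, D 8. B eliminated.
Round 3: A 11, D 14. D has a majority (≥13).

D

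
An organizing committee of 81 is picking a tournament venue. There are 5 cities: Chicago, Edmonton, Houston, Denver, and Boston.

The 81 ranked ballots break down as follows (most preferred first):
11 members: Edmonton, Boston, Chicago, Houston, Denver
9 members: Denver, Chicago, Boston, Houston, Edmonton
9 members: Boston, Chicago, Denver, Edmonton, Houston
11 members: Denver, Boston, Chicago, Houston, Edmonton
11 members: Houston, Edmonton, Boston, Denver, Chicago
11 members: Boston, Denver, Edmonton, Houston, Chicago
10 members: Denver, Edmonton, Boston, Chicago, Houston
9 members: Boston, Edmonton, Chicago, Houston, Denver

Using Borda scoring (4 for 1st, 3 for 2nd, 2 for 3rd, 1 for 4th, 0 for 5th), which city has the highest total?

Boston

Chicago: 11×2 + 9×3 + 9×3 + 11×2 + 11×0 + 11×0 + 10×1 + 9×2 = 126
Edmonton: 11×4 + 9×0 + 9×1 + 11×0 + 11×3 + 11×2 + 10×3 + 9×3 = 165
Houston: 11×1 + 9×1 + 9×0 + 11×1 + 11×4 + 11×1 + 10×0 + 9×1 = 95
Denver: 11×0 + 9×4 + 9×2 + 11×4 + 11×1 + 11×3 + 10×4 + 9×0 = 182
Boston: 11×3 + 9×2 + 9×4 + 11×3 + 11×2 + 11×4 + 10×2 + 9×4 = 242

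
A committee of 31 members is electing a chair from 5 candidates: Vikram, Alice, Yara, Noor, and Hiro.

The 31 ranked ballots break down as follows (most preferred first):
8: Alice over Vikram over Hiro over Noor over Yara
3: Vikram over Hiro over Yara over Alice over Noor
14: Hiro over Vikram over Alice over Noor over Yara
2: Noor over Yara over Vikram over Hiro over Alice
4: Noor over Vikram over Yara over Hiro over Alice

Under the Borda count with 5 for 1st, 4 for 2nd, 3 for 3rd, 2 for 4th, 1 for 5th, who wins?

Vikram: 8×4 + 3×5 + 14×4 + 2×3 + 4×4 = 125
Alice: 8×5 + 3×2 + 14×3 + 2×1 + 4×1 = 94
Yara: 8×1 + 3×3 + 14×1 + 2×4 + 4×3 = 51
Noor: 8×2 + 3×1 + 14×2 + 2×5 + 4×5 = 77
Hiro: 8×3 + 3×4 + 14×5 + 2×2 + 4×2 = 118

Vikram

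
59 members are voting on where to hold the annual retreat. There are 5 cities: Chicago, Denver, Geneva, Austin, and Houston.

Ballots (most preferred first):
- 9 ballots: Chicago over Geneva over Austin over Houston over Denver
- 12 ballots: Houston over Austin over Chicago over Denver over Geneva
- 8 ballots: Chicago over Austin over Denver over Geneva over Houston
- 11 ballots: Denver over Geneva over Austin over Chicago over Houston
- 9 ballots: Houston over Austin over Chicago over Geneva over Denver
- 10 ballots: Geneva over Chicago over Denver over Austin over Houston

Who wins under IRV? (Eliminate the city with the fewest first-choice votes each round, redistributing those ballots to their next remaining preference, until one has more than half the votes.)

Chicago

Round 1: Chicago 17, Denver 11, Geneva 10, Austin 0, Houston 21. Austin eliminated.
Round 2: Chicago 17, Denver 11, Geneva 10, Houston 21. Geneva eliminated.
Round 3: Chicago 27, Denver 11, Houston 21. Denver eliminated.
Round 4: Chicago 38, Houston 21. Chicago has a majority (≥30).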